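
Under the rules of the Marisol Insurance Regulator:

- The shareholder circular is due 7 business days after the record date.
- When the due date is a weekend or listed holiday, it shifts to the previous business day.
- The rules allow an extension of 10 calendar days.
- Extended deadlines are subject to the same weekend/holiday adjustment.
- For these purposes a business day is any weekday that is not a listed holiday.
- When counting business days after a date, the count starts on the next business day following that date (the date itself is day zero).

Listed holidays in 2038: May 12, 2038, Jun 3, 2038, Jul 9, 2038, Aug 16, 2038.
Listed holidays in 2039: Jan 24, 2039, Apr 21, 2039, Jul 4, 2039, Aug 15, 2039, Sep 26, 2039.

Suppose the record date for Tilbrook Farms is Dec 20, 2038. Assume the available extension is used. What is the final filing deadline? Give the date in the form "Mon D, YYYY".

7 business days after Dec 20, 2038, excluding weekends and holidays, is Dec 29, 2038.
Dec 29, 2038 is a Wednesday and not a listed holiday, so it stands.
Add the 10 calendar-day extension to Dec 29, 2038: Jan 8, 2039.
Jan 8, 2039 falls on a Saturday. Rolling to the preceding business day gives Jan 7, 2039, a Friday.
So the filing is due Jan 7, 2039.

Jan 7, 2039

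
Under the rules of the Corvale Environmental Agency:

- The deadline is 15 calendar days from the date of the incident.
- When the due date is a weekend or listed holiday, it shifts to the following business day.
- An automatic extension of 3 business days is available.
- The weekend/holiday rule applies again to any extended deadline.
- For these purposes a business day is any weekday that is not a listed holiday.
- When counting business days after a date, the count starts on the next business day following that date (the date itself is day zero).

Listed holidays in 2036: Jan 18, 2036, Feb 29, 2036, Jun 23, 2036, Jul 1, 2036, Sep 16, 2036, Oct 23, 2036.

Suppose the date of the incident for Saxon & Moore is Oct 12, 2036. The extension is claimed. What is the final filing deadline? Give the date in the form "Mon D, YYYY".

Oct 30, 2036

15 calendar days after Oct 12, 2036 is Oct 27, 2036.
Oct 27, 2036 (Monday) is already a business day.
Applying the 3-business-day extension: 3 business days after Oct 27, 2036 is Oct 30, 2036.
Oct 30, 2036 is a Thursday and not a listed holiday, so it stands.
So the filing is due Oct 30, 2036.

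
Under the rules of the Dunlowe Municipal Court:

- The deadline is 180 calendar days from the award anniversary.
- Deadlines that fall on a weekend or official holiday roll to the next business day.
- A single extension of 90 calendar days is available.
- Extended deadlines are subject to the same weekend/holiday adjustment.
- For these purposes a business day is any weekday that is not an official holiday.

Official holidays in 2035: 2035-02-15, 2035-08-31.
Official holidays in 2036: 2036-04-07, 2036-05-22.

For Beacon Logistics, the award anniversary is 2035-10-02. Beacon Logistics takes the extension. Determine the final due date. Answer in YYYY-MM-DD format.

From 2035-10-02, 180 calendar days later is 2036-03-30.
2036-03-30 is a Sunday; the next business day is 2036-03-31 (Monday).
With the 90-day extension, 2036-03-31 becomes 2036-06-29.
2036-06-29 is a Sunday, so it moves to the next business day, 2036-06-30 (Monday).
So the filing is due 2036-06-30.

2036-06-30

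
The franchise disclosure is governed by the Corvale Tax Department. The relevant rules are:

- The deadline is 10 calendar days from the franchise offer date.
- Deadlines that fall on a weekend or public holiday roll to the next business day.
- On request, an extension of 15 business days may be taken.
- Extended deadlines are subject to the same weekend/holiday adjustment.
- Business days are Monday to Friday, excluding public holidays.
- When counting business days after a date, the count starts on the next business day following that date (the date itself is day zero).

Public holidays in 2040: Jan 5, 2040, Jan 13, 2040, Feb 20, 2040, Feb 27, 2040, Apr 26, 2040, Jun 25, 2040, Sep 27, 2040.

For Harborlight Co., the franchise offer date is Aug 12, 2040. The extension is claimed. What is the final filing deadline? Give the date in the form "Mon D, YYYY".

Sep 12, 2040

Trigger date Aug 12, 2040 + 10 calendar days = Aug 22, 2040.
Aug 22, 2040 falls on a Wednesday, which is a business day, so no adjustment is needed.
The 15-business-day extension runs from Aug 22, 2040 to Sep 12, 2040.
Since Sep 12, 2040 is a Wednesday and not a holiday, the date is unchanged.
Final deadline: Sep 12, 2040.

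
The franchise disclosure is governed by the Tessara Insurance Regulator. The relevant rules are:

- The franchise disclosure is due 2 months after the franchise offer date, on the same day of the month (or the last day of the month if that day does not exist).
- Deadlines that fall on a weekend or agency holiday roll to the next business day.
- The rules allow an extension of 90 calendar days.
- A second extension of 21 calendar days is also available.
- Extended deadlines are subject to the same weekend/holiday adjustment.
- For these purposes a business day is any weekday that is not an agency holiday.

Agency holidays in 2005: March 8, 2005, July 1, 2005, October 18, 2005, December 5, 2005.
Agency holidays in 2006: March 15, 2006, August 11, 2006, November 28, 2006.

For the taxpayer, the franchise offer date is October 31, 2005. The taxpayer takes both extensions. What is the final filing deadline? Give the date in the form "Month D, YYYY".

Moving 2 months forward from October 31, 2005 on the corresponding day gives December 31, 2005.
Because December 31, 2005 is a Saturday, the deadline becomes January 2, 2006 (Monday).
The 90-calendar-day extension moves the deadline from January 2, 2006 to April 2, 2006.
April 2, 2006 falls on a Sunday. Rolling to the next business day gives April 3, 2006, a Monday.
Add the 21 calendar-day extension to April 3, 2006: April 24, 2006.
April 24, 2006 (Monday) is already a business day.
Deadline: April 24, 2006.

April 24, 2006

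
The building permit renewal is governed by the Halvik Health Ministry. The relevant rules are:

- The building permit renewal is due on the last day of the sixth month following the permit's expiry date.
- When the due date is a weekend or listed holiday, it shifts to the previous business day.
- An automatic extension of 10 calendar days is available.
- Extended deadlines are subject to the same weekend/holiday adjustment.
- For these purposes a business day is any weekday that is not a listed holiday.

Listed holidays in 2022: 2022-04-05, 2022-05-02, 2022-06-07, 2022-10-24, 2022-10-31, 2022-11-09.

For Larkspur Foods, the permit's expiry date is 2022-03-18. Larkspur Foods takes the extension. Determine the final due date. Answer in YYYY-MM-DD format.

6 months after 2022-03-18 falls in September 2022; the last day of that month is 2022-09-30.
Since 2022-09-30 is a Friday and not a holiday, the date is unchanged.
Add the 10 calendar-day extension to 2022-09-30: 2022-10-10.
2022-10-10 falls on a Monday, which is a business day, so no adjustment is needed.
So the filing is due 2022-10-10.

2022-10-10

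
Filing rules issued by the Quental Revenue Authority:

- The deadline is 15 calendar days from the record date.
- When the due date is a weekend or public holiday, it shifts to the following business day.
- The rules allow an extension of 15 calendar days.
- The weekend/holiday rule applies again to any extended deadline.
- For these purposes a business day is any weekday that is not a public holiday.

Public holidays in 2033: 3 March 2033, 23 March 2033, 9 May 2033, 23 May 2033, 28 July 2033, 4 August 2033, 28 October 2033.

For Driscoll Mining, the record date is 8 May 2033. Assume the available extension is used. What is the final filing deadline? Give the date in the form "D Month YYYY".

15 calendar days after 8 May 2033 is 23 May 2033.
23 May 2033 falls on a listed holiday. Rolling to the next business day gives 24 May 2033, a Tuesday.
Applying the 15-calendar-day extension: 24 May 2033 + 15 days = 8 June 2033.
8 June 2033 falls on a Wednesday, which is a business day, so no adjustment is needed.
So the filing is due 8 June 2033.

8 June 2033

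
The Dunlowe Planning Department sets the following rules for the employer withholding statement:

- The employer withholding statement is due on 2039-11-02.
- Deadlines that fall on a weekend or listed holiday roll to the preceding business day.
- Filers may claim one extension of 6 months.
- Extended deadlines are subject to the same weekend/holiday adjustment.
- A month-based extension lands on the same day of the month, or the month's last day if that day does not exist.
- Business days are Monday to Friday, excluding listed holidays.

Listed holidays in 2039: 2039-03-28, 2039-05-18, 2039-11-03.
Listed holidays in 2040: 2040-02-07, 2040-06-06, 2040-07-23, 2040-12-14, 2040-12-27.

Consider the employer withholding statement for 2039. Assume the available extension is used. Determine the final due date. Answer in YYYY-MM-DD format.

2040-05-02

The statutory due date is 2039-11-02.
2039-11-02 (Wednesday) is already a business day.
Applying the 6 months extension: 6 months after 2039-11-02 is 2040-05-02.
2040-05-02 is a Wednesday and not a listed holiday, so it stands.
So the filing is due 2040-05-02.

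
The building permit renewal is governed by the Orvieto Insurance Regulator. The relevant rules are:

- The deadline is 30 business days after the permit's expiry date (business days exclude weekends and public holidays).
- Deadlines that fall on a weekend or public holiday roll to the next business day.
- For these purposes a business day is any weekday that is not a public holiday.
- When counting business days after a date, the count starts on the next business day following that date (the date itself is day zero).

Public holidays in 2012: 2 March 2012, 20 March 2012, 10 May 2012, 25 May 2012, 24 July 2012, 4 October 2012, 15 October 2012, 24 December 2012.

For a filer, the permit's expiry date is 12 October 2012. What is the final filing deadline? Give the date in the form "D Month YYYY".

Counting 30 business days after 12 October 2012 (skipping weekends and listed holidays) reaches 26 November 2012.
26 November 2012 falls on a Monday, which is a business day, so no adjustment is needed.
The final due date is 26 November 2012.

26 November 2012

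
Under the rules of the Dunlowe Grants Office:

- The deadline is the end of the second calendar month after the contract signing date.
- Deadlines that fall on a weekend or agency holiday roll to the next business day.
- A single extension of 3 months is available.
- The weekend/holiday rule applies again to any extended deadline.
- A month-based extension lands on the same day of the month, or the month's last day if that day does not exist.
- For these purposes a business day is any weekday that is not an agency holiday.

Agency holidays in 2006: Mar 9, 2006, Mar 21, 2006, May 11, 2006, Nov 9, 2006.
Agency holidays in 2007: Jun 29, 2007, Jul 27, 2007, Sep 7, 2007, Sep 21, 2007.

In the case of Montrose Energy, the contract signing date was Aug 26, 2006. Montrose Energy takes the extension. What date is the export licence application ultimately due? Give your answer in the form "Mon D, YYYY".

Jan 31, 2007

2 months after Aug 26, 2006 falls in October 2006; the last day of that month is Oct 31, 2006.
Since Oct 31, 2006 is a Tuesday and not a holiday, the date is unchanged.
The 3 months extension carries Oct 31, 2006 to Jan 31, 2007.
Jan 31, 2007 (Wednesday) is already a business day.
So the filing is due Jan 31, 2007.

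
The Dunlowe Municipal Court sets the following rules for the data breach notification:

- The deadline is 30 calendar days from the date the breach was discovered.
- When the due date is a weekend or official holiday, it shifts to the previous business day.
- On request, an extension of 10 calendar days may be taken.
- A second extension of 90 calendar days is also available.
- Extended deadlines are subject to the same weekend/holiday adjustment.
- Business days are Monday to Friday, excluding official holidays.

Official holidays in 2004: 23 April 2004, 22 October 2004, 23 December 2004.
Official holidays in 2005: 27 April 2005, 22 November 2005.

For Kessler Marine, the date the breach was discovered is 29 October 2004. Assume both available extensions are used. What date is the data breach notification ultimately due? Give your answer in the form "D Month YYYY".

30 calendar days after 29 October 2004 is 28 November 2004.
28 November 2004 is a Sunday; the preceding business day is 26 November 2004 (Friday).
Add the 10 calendar-day extension to 26 November 2004: 6 December 2004.
Since 6 December 2004 is a Monday and not a holiday, the date is unchanged.
The 90-calendar-day extension moves the deadline from 6 December 2004 to 6 March 2005.
6 March 2005 is a Sunday; the preceding business day is 4 March 2005 (Friday).
The final due date is 4 March 2005.

4 March 2005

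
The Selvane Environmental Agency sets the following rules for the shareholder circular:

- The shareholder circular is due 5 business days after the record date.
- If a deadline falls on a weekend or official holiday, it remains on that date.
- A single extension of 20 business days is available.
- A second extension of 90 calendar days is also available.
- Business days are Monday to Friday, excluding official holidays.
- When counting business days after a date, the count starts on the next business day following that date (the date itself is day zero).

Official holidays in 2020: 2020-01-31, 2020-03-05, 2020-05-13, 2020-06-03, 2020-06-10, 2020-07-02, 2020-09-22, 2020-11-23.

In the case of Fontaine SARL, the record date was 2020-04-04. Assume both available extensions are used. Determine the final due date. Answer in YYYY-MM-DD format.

2020-08-06

Starting the day after 2020-04-04 and counting 5 business days lands on 2020-04-10.
2020-04-10 is a Friday; no weekend or holiday adjustment applies.
Counting 20 further business days from 2020-04-10 reaches 2020-05-08.
2020-05-08 is a Friday; no weekend or holiday adjustment applies.
Add the 90 calendar-day extension to 2020-05-08: 2020-08-06.
2020-08-06 falls on a Thursday. The rules make no weekend/holiday allowance, so it remains 2020-08-06.
The final due date is 2020-08-06.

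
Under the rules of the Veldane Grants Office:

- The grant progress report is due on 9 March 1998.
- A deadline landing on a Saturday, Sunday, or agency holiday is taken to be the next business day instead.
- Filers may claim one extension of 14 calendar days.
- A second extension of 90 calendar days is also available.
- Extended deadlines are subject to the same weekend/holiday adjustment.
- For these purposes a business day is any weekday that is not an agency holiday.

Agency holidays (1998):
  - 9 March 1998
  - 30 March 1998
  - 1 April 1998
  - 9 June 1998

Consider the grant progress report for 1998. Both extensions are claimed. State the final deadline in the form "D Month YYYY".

22 June 1998

The stated deadline is 9 March 1998.
9 March 1998 falls on a listed holiday. Rolling to the next business day gives 10 March 1998, a Tuesday.
The 14-calendar-day extension moves the deadline from 10 March 1998 to 24 March 1998.
Since 24 March 1998 is a Tuesday and not a holiday, the date is unchanged.
The 90-calendar-day extension moves the deadline from 24 March 1998 to 22 June 1998.
22 June 1998 falls on a Monday, which is a business day, so no adjustment is needed.
So the filing is due 22 June 1998.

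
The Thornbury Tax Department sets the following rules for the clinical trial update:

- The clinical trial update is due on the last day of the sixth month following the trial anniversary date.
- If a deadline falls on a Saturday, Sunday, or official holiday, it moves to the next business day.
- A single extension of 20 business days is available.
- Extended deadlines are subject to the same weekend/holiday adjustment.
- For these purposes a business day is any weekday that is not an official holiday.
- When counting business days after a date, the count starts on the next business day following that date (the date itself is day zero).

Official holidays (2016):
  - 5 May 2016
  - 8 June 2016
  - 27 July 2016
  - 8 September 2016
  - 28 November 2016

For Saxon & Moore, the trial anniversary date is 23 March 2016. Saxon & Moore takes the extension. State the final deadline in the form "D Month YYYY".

28 October 2016

The sixth month after 23 March 2016 is September 2016, whose last day is 30 September 2016.
Since 30 September 2016 is a Friday and not a holiday, the date is unchanged.
Counting 20 further business days from 30 September 2016 reaches 28 October 2016.
Since 28 October 2016 is a Friday and not a holiday, the date is unchanged.
Deadline: 28 October 2016.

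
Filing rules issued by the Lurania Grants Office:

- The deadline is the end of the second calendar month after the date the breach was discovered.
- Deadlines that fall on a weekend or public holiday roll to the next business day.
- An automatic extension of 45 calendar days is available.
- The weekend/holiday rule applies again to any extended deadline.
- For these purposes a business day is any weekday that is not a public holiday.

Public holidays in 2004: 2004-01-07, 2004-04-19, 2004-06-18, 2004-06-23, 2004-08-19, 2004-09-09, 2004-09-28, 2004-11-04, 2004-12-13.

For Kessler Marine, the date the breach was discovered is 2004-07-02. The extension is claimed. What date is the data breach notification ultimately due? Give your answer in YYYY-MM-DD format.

2004-11-15

2 months after 2004-07-02 is September 2004; that month ends on 2004-09-30.
2004-09-30 falls on a Thursday, which is a business day, so no adjustment is needed.
With the 45-day extension, 2004-09-30 becomes 2004-11-14.
Because 2004-11-14 is a Sunday, the deadline becomes 2004-11-15 (Monday).
Deadline: 2004-11-15.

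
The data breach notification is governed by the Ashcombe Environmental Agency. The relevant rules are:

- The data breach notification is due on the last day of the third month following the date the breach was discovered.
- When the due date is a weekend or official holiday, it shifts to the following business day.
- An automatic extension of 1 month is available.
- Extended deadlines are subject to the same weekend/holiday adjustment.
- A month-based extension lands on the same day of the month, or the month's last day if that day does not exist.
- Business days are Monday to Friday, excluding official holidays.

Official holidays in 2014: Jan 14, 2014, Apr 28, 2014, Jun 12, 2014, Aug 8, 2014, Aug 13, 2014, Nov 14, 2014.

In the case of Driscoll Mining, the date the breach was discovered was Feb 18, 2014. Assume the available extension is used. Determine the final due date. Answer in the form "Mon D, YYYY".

3 months after Feb 18, 2014 falls in May 2014; the last day of that month is May 31, 2014.
May 31, 2014 falls on a Saturday. Rolling to the next business day gives Jun 2, 2014, a Monday.
Add 1 month to Jun 2, 2014: Jul 2, 2014.
Jul 2, 2014 (Wednesday) is already a business day.
Final deadline: Jul 2, 2014.

Jul 2, 2014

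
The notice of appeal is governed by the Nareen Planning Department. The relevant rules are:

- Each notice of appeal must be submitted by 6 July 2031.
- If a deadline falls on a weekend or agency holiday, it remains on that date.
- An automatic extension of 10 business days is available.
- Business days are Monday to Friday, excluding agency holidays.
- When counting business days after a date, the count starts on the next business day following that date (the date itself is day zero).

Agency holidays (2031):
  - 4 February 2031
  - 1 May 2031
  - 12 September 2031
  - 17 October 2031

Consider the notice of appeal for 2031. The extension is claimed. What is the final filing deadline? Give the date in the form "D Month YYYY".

18 July 2031

Start from the fixed due date, 6 July 2031.
6 July 2031 is a Sunday; no weekend or holiday adjustment applies.
Counting 10 further business days from 6 July 2031 reaches 18 July 2031.
18 July 2031 falls on a Friday. The rules make no weekend/holiday allowance, so it remains 18 July 2031.
Deadline: 18 July 2031.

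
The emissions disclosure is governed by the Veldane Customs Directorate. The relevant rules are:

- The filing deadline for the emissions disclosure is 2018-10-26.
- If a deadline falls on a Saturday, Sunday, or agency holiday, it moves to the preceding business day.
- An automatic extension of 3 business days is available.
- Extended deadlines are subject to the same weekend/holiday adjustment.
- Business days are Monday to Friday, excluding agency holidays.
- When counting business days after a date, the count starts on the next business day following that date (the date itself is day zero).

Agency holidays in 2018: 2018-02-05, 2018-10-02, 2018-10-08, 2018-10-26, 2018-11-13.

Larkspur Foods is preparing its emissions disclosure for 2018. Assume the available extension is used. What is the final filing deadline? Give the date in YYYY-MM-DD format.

Start from the fixed due date, 2018-10-26.
2018-10-26 is a listed holiday, so it moves to the preceding business day, 2018-10-25 (Thursday).
The 3-business-day extension runs from 2018-10-25 to 2018-10-31.
2018-10-31 (Wednesday) is already a business day.
Deadline: 2018-10-31.

2018-10-31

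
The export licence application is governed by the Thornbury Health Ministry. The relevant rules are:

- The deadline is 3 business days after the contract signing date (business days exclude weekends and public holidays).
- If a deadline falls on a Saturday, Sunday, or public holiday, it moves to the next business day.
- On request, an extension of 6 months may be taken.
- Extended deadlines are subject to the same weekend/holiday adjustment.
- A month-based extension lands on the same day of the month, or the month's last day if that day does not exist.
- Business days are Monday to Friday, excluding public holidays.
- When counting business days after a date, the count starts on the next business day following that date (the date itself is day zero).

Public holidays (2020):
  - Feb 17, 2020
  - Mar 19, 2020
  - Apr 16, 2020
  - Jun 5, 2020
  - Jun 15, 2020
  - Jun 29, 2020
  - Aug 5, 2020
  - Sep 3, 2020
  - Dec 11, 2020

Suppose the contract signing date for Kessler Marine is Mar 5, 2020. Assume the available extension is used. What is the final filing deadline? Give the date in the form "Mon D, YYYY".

Sep 10, 2020

Starting the day after Mar 5, 2020 and counting 3 business days lands on Mar 10, 2020.
Since Mar 10, 2020 is a Tuesday and not a holiday, the date is unchanged.
The 6 months extension carries Mar 10, 2020 to Sep 10, 2020.
Sep 10, 2020 falls on a Thursday, which is a business day, so no adjustment is needed.
So the filing is due Sep 10, 2020.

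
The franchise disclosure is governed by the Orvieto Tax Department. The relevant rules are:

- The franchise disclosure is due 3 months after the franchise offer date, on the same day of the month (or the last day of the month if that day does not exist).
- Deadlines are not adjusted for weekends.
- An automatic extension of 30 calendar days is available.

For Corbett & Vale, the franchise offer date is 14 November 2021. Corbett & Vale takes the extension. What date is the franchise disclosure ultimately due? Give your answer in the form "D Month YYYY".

3 months from 14 November 2021 is 14 February 2022.
No adjustment is made for weekends or holidays, so 14 February 2022 stands.
The 30-calendar-day extension moves the deadline from 14 February 2022 to 16 March 2022.
16 March 2022 is a Wednesday; no weekend or holiday adjustment applies.
Deadline: 16 March 2022.

16 March 2022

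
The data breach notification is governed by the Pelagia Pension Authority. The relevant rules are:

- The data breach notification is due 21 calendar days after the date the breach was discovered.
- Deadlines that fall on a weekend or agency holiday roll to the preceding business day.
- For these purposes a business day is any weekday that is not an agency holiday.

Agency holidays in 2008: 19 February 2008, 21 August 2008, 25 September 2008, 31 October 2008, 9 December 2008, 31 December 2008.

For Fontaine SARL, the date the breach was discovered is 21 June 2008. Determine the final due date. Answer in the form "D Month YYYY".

11 July 2008

21 calendar days after 21 June 2008 is 12 July 2008.
Because 12 July 2008 is a Saturday, the deadline becomes 11 July 2008 (Friday).
Final deadline: 11 July 2008.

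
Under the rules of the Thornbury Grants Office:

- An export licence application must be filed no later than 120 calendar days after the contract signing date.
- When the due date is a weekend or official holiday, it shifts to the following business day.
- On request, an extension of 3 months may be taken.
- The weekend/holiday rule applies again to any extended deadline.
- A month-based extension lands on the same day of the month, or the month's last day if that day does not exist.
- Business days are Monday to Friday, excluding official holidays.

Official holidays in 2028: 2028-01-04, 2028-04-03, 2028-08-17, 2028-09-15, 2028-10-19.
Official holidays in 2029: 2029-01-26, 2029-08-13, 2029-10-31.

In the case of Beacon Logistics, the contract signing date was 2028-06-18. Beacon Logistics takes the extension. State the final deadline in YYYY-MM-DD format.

From 2028-06-18, 120 calendar days later is 2028-10-16.
2028-10-16 (Monday) is already a business day.
Applying the 3 months extension: 3 months after 2028-10-16 is 2029-01-16.
2029-01-16 falls on a Tuesday, which is a business day, so no adjustment is needed.
Final deadline: 2029-01-16.

2029-01-16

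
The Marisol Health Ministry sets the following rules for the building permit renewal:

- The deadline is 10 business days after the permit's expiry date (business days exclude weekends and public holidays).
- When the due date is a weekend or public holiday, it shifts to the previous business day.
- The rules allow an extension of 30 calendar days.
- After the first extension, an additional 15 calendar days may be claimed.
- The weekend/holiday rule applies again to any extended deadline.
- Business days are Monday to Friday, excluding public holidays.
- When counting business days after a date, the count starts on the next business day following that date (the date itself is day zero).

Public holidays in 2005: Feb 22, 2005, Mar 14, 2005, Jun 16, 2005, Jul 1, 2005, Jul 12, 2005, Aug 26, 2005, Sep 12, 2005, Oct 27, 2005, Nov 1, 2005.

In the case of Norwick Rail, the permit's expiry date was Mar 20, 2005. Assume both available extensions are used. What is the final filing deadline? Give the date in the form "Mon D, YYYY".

May 13, 2005

Starting the day after Mar 20, 2005 and counting 10 business days lands on Apr 1, 2005.
Apr 1, 2005 falls on a Friday, which is a business day, so no adjustment is needed.
With the 30-day extension, Apr 1, 2005 becomes May 1, 2005.
May 1, 2005 falls on a Sunday. Rolling to the preceding business day gives Apr 29, 2005, a Friday.
The 15-calendar-day extension moves the deadline from Apr 29, 2005 to May 14, 2005.
May 14, 2005 is a Saturday; the preceding business day is May 13, 2005 (Friday).
The final due date is May 13, 2005.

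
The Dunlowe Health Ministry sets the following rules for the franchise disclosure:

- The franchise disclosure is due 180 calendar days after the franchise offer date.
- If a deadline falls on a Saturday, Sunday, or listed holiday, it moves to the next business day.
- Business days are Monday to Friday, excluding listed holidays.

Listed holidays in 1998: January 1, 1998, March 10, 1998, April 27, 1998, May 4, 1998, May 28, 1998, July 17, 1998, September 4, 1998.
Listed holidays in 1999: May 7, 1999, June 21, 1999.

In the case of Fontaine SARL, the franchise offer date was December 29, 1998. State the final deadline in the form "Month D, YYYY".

Adding 180 calendar days to December 29, 1998 gives June 27, 1999.
June 27, 1999 is a Sunday, so it moves to the next business day, June 28, 1999 (Monday).
So the filing is due June 28, 1999.

June 28, 1999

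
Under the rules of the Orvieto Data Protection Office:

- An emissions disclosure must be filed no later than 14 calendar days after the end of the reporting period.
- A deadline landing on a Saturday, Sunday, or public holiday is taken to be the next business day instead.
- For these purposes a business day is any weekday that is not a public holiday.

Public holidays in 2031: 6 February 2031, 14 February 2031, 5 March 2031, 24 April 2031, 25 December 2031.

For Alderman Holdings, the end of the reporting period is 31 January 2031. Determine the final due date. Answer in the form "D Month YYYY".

17 February 2031

Adding 14 calendar days to 31 January 2031 gives 14 February 2031.
14 February 2031 falls on a listed holiday. Rolling to the next business day gives 17 February 2031, a Monday.
Final deadline: 17 February 2031.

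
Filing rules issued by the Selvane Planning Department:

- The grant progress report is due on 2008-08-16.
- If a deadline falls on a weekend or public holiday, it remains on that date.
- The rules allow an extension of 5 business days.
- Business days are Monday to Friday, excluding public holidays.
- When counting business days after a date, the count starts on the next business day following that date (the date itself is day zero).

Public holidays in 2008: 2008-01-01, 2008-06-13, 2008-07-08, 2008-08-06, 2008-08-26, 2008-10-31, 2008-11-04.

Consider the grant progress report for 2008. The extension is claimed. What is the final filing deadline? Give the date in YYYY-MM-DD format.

The statutory due date is 2008-08-16.
2008-08-16 falls on a Saturday. The rules make no weekend/holiday allowance, so it remains 2008-08-16.
Counting 5 further business days from 2008-08-16 reaches 2008-08-22.
2008-08-22 falls on a Friday. The rules make no weekend/holiday allowance, so it remains 2008-08-22.
The final due date is 2008-08-22.

2008-08-22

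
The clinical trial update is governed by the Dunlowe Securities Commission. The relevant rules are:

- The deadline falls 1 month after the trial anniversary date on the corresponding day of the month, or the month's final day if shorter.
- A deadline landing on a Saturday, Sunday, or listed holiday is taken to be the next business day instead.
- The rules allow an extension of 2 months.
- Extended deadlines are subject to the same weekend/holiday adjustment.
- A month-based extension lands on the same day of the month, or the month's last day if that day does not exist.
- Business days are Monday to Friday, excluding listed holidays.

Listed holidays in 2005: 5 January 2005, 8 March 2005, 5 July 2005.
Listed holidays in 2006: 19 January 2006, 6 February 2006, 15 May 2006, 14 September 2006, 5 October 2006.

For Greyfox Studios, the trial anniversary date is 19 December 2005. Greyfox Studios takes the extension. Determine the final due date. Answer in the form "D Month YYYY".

Moving 1 month forward from 19 December 2005 on the corresponding day gives 19 January 2006.
19 January 2006 is a listed holiday, so it moves to the next business day, 20 January 2006 (Friday).
The 2 months extension carries 20 January 2006 to 20 March 2006.
20 March 2006 is a Monday and not a listed holiday, so it stands.
So the filing is due 20 March 2006.

20 March 2006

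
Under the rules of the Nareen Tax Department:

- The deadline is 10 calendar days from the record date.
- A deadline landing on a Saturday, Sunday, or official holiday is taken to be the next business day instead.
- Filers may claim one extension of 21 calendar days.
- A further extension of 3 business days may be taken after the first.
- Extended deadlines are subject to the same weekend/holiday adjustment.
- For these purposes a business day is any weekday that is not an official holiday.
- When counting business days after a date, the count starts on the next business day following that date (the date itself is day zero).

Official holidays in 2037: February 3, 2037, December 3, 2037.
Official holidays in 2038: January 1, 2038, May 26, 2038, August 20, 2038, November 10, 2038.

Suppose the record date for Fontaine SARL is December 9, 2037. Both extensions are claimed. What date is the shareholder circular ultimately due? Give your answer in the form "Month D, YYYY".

January 14, 2038

From December 9, 2037, 10 calendar days later is December 19, 2037.
December 19, 2037 is a Saturday, so it moves to the next business day, December 21, 2037 (Monday).
With the 21-day extension, December 21, 2037 becomes January 11, 2038.
January 11, 2038 (Monday) is already a business day.
The 3-business-day extension runs from January 11, 2038 to January 14, 2038.
January 14, 2038 (Thursday) is already a business day.
Deadline: January 14, 2038.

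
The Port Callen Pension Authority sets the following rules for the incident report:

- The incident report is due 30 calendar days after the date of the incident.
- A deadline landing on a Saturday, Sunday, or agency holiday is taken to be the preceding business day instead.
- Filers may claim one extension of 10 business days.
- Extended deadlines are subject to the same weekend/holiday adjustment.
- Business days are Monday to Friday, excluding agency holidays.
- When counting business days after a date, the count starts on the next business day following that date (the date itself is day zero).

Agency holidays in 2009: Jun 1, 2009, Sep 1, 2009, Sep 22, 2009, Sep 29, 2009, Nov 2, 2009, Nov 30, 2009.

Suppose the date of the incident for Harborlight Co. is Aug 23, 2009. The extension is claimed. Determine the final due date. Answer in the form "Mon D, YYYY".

Oct 7, 2009

Adding 30 calendar days to Aug 23, 2009 gives Sep 22, 2009.
Because Sep 22, 2009 is a listed holiday, the deadline becomes Sep 21, 2009 (Monday).
Applying the 10-business-day extension: 10 business days after Sep 21, 2009 is Oct 7, 2009.
Oct 7, 2009 is a Wednesday and not a listed holiday, so it stands.
So the filing is due Oct 7, 2009.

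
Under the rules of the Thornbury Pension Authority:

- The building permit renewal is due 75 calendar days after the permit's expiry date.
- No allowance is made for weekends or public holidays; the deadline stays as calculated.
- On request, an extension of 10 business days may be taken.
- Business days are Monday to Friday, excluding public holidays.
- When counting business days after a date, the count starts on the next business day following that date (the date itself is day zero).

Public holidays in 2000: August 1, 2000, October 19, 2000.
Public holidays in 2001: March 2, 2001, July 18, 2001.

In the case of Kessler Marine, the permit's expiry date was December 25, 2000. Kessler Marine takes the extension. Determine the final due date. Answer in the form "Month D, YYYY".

March 23, 2001

Trigger date December 25, 2000 + 75 calendar days = March 10, 2001.
March 10, 2001 falls on a Saturday. The rules make no weekend/holiday allowance, so it remains March 10, 2001.
Counting 10 further business days from March 10, 2001 reaches March 23, 2001.
March 23, 2001 falls on a Friday. The rules make no weekend/holiday allowance, so it remains March 23, 2001.
The final due date is March 23, 2001.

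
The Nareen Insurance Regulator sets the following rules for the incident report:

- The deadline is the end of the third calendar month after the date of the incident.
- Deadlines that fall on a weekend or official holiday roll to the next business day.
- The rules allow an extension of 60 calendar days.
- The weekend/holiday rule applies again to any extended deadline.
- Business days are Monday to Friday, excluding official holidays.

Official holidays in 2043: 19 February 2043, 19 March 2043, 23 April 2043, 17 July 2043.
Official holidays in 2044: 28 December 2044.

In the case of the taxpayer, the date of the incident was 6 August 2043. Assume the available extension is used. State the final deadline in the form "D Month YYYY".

The third month after 6 August 2043 is November 2043, whose last day is 30 November 2043.
30 November 2043 (Monday) is already a business day.
Applying the 60-calendar-day extension: 30 November 2043 + 60 days = 29 January 2044.
Since 29 January 2044 is a Friday and not a holiday, the date is unchanged.
So the filing is due 29 January 2044.

29 January 2044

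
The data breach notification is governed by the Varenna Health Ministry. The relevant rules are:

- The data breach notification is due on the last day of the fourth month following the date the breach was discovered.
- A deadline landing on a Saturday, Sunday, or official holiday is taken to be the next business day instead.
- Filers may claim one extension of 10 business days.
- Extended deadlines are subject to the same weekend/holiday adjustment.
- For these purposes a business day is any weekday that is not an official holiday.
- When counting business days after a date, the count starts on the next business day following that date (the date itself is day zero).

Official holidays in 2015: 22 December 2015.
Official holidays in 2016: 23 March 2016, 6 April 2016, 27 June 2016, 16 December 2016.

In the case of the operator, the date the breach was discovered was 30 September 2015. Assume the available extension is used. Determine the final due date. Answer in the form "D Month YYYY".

15 February 2016

4 months after 30 September 2015 is January 2016; that month ends on 31 January 2016.
Because 31 January 2016 is a Sunday, the deadline becomes 1 February 2016 (Monday).
The 10-business-day extension runs from 1 February 2016 to 15 February 2016.
15 February 2016 falls on a Monday, which is a business day, so no adjustment is needed.
So the filing is due 15 February 2016.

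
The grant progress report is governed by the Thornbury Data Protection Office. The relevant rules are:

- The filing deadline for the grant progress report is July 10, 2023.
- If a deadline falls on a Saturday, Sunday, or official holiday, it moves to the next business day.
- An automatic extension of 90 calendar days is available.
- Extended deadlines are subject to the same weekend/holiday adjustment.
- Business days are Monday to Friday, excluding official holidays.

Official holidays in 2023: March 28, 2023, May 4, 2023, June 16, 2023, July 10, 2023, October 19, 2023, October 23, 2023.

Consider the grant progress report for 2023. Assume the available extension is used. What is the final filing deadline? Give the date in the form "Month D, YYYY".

October 9, 2023

The stated deadline is July 10, 2023.
Because July 10, 2023 is a listed holiday, the deadline becomes July 11, 2023 (Tuesday).
Applying the 90-calendar-day extension: July 11, 2023 + 90 days = October 9, 2023.
October 9, 2023 (Monday) is already a business day.
Deadline: October 9, 2023.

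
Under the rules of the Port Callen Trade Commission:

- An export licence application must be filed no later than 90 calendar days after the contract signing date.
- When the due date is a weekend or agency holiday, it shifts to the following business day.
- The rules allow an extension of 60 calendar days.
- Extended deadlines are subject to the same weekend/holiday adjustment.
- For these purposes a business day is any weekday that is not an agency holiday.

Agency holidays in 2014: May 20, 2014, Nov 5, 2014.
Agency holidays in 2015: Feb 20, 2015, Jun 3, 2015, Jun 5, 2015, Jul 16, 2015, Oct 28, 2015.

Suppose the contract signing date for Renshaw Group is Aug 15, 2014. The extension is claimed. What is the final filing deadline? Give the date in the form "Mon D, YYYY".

From Aug 15, 2014, 90 calendar days later is Nov 13, 2014.
Since Nov 13, 2014 is a Thursday and not a holiday, the date is unchanged.
Add the 60 calendar-day extension to Nov 13, 2014: Jan 12, 2015.
Jan 12, 2015 (Monday) is already a business day.
Deadline: Jan 12, 2015.

Jan 12, 2015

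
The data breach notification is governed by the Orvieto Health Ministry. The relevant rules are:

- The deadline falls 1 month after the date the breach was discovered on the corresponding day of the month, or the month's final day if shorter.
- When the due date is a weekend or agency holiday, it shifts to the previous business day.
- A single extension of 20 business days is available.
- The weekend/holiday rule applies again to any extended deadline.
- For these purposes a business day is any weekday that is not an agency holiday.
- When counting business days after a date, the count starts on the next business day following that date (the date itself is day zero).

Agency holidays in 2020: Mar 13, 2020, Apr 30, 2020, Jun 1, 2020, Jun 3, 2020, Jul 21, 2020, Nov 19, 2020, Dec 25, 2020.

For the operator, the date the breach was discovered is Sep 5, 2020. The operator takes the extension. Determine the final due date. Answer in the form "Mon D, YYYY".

Nov 2, 2020

Moving 1 month forward from Sep 5, 2020 on the corresponding day gives Oct 5, 2020.
Oct 5, 2020 (Monday) is already a business day.
The 20-business-day extension runs from Oct 5, 2020 to Nov 2, 2020.
Nov 2, 2020 falls on a Monday, which is a business day, so no adjustment is needed.
Final deadline: Nov 2, 2020.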